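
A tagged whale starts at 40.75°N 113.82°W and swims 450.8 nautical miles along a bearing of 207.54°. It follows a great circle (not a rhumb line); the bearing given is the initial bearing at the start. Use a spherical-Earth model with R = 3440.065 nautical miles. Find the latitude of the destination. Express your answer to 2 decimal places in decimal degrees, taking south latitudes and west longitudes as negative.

Angular distance δ = d/R = 450.8 / 3440.065 = 0.131044 rad.
Converting: φ₁ = 0.711222 rad, θ = 3.622256 rad.
Applying the spherical law of cosines for sides, sin φ₂ = sin φ₁ cos δ + cos φ₁ sin δ cos θ = 0.559389, so φ₂ = 34.01°.
For the longitude increment, Δλ = atan2( sin θ sin δ cos φ₁, cos δ − sin φ₁ sin φ₂ ) = atan2(-0.045770, 0.626279) = -4.18°.
λ₂ = -113.82° + -4.18° = -118.00°.

latitude 34.01°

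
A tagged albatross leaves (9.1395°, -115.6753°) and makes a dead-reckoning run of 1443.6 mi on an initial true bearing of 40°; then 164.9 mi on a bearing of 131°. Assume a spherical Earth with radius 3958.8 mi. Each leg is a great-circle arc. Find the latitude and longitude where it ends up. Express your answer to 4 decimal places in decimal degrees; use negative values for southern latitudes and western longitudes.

latitude 23.1375°, longitude -99.0999°

Apply the spherical direct solution leg by leg, carrying full precision between legs.
Leg 1: from (9.1395°, -115.6753°), δ = 1443.6/3958.8 = 0.364656 rad, θ = 40° → φ = 24.7159°, λ = -101.0585°.
Leg 2: from (24.7159°, -101.0585°), δ = 164.9/3958.8 = 0.041654 rad, θ = 131° → φ = 23.1375°, λ = -99.0999°.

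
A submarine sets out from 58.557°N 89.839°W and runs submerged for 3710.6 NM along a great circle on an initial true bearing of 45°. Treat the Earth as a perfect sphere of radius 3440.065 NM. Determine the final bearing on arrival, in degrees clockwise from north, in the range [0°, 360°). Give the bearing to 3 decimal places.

Central angle δ = d/R = 1.078642 rad.
Converting: φ₁ = 1.022012 rad, θ = 0.785398 rad.
sin φ₂ = sin φ₁ cos δ + cos φ₁ sin δ cos θ = (0.853160)(0.472525) + (0.521650)(0.881317)(0.707107) = 0.728224
φ₂ = asin(0.728224) = 0.815727 rad = 46.738°.
For the longitude increment, Δλ = atan2( sin θ sin δ cos φ₁, cos δ − sin φ₁ sin φ₂ ) = atan2(0.325085, -0.148766) = 114.590°.
λ₂ = -89.839° + 114.590° = 24.751°.
The forward bearing on arrival equals the back-azimuth from the destination plus 180°.
Back-azimuth from P₂ (46.738°, 24.751°) to P₁ (58.557°, -89.839°), with Δλ' = λ₁ − λ₂ = -114.590°: atan2( sin Δλ' cos φ₁ , cos φ₂ sin φ₁ − sin φ₂ cos φ₁ cos Δλ' ) = 327.438°.
Final bearing = (327.438° + 180°) mod 360° = 147.438°.

final bearing 147.438°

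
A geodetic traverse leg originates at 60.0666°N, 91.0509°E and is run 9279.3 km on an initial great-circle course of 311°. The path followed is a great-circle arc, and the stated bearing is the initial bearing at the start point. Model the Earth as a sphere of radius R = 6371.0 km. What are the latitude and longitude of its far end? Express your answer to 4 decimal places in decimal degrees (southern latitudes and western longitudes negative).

latitude 25.0921°, longitude -33.0637°

δ = 9279.3/6371 = 1.456490 rad (83.4507°).
Start latitude φ₁ = 1.048360 rad; initial bearing θ = 5.427974 rad.
sin φ₂ = sin φ₁ cos δ + cos φ₁ sin δ cos θ = (0.866606)(0.114057) + (0.498993)(0.993474)(0.656059) = 0.424075
φ₂ = asin(0.424075) = 0.437940 rad = 25.0921°.
Δλ = atan2( sin θ sin δ cos φ₁ , cos δ − sin φ₁ sin φ₂ ) = atan2(-0.374137, -0.253449) = -2.166208 rad = -124.1146°.
λ₂ = λ₁ + Δλ = -33.0637°.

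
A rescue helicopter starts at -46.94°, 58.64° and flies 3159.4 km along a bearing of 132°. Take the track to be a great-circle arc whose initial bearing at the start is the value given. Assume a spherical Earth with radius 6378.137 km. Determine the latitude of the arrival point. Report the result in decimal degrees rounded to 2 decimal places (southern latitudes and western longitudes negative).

Angular distance δ = d/R = 3159.4 / 6378.137 = 0.495348 rad.
Start latitude φ₁ = -0.819258 rad; initial bearing θ = 2.303835 rad.
Destination latitude: φ₂ = arcsin( sin φ₁ cos δ + cos φ₁ sin δ cos θ ) = arcsin(-0.859981) = -59.31°.
Then Δλ = atan2(0.241183, 0.251468) = 0.764525 rad, from sin θ sin δ cos φ₁ over cos δ − sin φ₁ sin φ₂.
λ₂ = λ₁ + Δλ = 102.44°.

latitude -59.31°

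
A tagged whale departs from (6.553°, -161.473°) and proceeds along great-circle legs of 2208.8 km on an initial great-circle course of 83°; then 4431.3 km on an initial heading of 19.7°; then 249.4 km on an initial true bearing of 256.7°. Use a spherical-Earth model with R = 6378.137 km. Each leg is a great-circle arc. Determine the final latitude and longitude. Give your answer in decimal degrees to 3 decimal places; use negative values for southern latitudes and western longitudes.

Apply the spherical direct solution leg by leg, carrying full precision between legs.
Leg 1: from (6.553°, -161.473°), δ = 2208.8/6378.137 = 0.346308 rad, θ = 83° → φ = 8.537°, λ = -141.555°.
Leg 2: from (8.537°, -141.555°), δ = 4431.3/6378.137 = 0.694764 rad, θ = 19.7° → φ = 45.242°, λ = -123.707°.
Leg 3: from (45.242°, -123.707°), δ = 249.4/6378.137 = 0.039102 rad, θ = 256.7° → φ = 44.686°, λ = -126.774°.

latitude 44.686°, longitude -126.774°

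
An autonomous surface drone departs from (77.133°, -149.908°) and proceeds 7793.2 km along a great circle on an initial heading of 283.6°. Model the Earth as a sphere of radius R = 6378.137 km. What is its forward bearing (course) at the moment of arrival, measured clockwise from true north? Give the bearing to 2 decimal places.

final bearing 193.55°

δ = 7793.2/6378.137 = 1.221861 rad (70.0075°).
Converting: φ₁ = 1.346225 rad, θ = 4.949754 rad.
Applying the spherical law of cosines for sides, sin φ₂ = sin φ₁ cos δ + cos φ₁ sin δ cos θ = 0.382520, so φ₂ = 22.490°.
Then Δλ = atan2(-0.203401, -0.031018) = -1.722125 rad, from sin θ sin δ cos φ₁ over cos δ − sin φ₁ sin φ₂.
λ₂ = -149.908° + -98.670° = -248.578°, normalized to (−180°, 180°] → 111.422°.
The forward bearing on arrival equals the back-azimuth from the destination plus 180°.
Back-azimuth from P₂ (22.49°, 111.42°) to P₁ (77.13°, -149.91°), with Δλ' = λ₁ − λ₂ = -261.33°: atan2( sin Δλ' cos φ₁ , cos φ₂ sin φ₁ − sin φ₂ cos φ₁ cos Δλ' ) = 13.55°.
Final bearing = (13.55° + 180°) mod 360° = 193.55°.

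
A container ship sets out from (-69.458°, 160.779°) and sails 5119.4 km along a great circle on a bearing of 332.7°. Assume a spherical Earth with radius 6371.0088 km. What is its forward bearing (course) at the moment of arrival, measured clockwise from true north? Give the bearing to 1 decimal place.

final bearing 349.8°

Angular distance δ = d/R = 5119.4 / 6371.0088 = 0.803546 rad.
With φ₁ = -69.458° = -1.212271 rad and θ = 332.7° = 5.806710 rad:
Destination latitude: φ₂ = arcsin( sin φ₁ cos δ + cos φ₁ sin δ cos θ ) = arcsin(-0.425572) = -25.187°.
For the longitude increment, Δλ = atan2( sin θ sin δ cos φ₁, cos δ − sin φ₁ sin φ₂ ) = atan2(-0.115846, 0.295646) = -21.397°.
λ₂ = λ₁ + Δλ = 139.382°.
The forward bearing on arrival equals the back-azimuth from the destination plus 180°.
Back-azimuth from P₂ (-25.2°, 139.4°) to P₁ (-69.5°, 160.8°), with Δλ' = λ₁ − λ₂ = 21.4°: atan2( sin Δλ' cos φ₁ , cos φ₂ sin φ₁ − sin φ₂ cos φ₁ cos Δλ' ) = 169.8°.
Final bearing = (169.8° + 180°) mod 360° = 349.8°.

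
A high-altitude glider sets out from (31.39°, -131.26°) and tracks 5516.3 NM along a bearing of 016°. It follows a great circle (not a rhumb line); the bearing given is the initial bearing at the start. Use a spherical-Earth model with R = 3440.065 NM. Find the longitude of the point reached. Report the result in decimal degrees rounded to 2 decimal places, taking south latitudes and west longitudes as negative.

Angular distance δ = d/R = 5516.3 / 3440.065 = 1.603545 rad.
Start latitude φ₁ = 0.547859 rad; initial bearing θ = 0.279253 rad.
Destination latitude: φ₂ = arcsin( sin φ₁ cos δ + cos φ₁ sin δ cos θ ) = arcsin(0.803079) = 53.43°.
Δλ = atan2( sin θ sin δ cos φ₁ , cos δ − sin φ₁ sin φ₂ ) = atan2(0.235169, -0.451035) = 2.660973 rad = 152.46°.
λ₂ = -131.26° + 152.46° = 21.20°.

longitude 21.20°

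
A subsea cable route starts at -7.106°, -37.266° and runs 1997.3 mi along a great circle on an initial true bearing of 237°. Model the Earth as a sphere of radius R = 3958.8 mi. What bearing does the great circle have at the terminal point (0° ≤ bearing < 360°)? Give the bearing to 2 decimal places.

final bearing 243.59°

Angular distance δ = d/R = 1997.3 / 3958.8 = 0.504522 rad.
Converting: φ₁ = -0.124023 rad, θ = 4.136430 rad.
sin φ₂ = sin φ₁ cos δ + cos φ₁ sin δ cos θ = (-0.123705)(0.875406) + (0.992319)(0.483389)(-0.544639) = -0.369543
φ₂ = asin(-0.369543) = -0.378517 rad = -21.687°.
Δλ = atan2( sin θ sin δ cos φ₁ , cos δ − sin φ₁ sin φ₂ ) = atan2(-0.402290, 0.829691) = -0.451468 rad = -25.867°.
Hence λ₂ = -37.266° + -25.867° = -63.133°.
The forward bearing on arrival equals the back-azimuth from the destination plus 180°.
Back-azimuth from P₂ (-21.69°, -63.13°) to P₁ (-7.11°, -37.27°), with Δλ' = λ₁ − λ₂ = 25.87°: atan2( sin Δλ' cos φ₁ , cos φ₂ sin φ₁ − sin φ₂ cos φ₁ cos Δλ' ) = 63.59°.
Final bearing = (63.59° + 180°) mod 360° = 243.59°.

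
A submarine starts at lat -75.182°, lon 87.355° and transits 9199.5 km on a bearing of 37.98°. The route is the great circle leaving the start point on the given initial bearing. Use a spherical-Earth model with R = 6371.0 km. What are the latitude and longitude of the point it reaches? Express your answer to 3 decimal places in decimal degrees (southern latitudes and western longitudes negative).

latitude 4.455°, longitude 125.111°

The arc subtends δ = 9199.5/6371 = 1.443965 rad at the centre.
With φ₁ = -75.182° = -1.312173 rad and θ = 37.98° = 0.662876 rad:
sin φ₂ = sin φ₁ cos δ + cos φ₁ sin δ cos θ = (-0.966743)(0.126492) + (0.255749)(0.991968)(0.788226) = 0.077684
φ₂ = asin(0.077684) = 0.077762 rad = 4.455°.
Δλ = atan2( sin θ sin δ cos φ₁ , cos δ − sin φ₁ sin φ₂ ) = atan2(0.156121, 0.201592) = 0.658958 rad = 37.756°.
λ₂ = λ₁ + Δλ = 125.111°.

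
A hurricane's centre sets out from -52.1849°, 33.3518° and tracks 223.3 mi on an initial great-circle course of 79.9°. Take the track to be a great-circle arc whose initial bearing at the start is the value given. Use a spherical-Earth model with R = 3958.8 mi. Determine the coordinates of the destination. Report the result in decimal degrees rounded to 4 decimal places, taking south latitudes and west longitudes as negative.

Central angle δ = d/R = 0.056406 rad.
With φ₁ = -52.1849° = -0.910798 rad and θ = 79.9° = 1.394518 rad:
Applying the spherical law of cosines for sides, sin φ₂ = sin φ₁ cos δ + cos φ₁ sin δ cos θ = -0.782675, so φ₂ = -51.5062°.
Δλ = atan2( sin θ sin δ cos φ₁ , cos δ − sin φ₁ sin φ₂ ) = atan2(0.034029, 0.380101) = 0.089289 rad = 5.1159°.
Hence λ₂ = 33.3518° + 5.1159° = 38.4677°.

latitude -51.5062°, longitude 38.4677°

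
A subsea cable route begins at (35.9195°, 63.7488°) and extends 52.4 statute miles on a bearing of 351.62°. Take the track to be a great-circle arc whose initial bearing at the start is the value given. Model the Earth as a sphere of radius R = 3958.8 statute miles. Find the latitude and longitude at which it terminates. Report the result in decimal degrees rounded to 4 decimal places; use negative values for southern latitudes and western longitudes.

Angular distance δ = d/R = 52.4 / 3958.8 = 0.013236 rad.
With φ₁ = 35.9195° = 0.626914 rad and θ = 351.62° = 6.136927 rad:
sin φ₂ = sin φ₁ cos δ + cos φ₁ sin δ cos θ = (0.586648)(0.999912) + (0.809842)(0.013236)(0.989323) = 0.597201
φ₂ = asin(0.597201) = 0.640007 rad = 36.6697°.
Then Δλ = atan2(-0.001562, 0.649566) = -0.002405 rad, from sin θ sin δ cos φ₁ over cos δ − sin φ₁ sin φ₂.
Hence λ₂ = 63.7488° + -0.1378° = 63.6110°.

latitude 36.6697°, longitude 63.6110°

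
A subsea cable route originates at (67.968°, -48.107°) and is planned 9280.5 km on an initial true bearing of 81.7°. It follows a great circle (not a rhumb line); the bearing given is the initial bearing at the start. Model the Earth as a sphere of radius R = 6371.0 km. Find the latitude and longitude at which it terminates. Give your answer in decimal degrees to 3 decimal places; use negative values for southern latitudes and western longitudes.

latitude 9.169°, longitude 47.137°

The arc subtends δ = 9280.5/6371 = 1.456679 rad at the centre.
Start latitude φ₁ = 1.186265 rad; initial bearing θ = 1.425934 rad.
Destination latitude: φ₂ = arcsin( sin φ₁ cos δ + cos φ₁ sin δ cos θ ) = arcsin(0.159354) = 9.169°.
For the longitude increment, Δλ = atan2( sin θ sin δ cos φ₁, cos δ − sin φ₁ sin φ₂ ) = atan2(0.368781, -0.033847) = 95.244°.
λ₂ = λ₁ + Δλ = 47.137°.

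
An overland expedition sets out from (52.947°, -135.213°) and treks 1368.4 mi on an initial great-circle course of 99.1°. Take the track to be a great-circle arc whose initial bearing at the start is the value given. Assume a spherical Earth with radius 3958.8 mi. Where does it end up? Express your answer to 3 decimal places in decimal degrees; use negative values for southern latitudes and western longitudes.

Central angle δ = d/R = 0.345660 rad.
Converting: φ₁ = 0.924099 rad, θ = 1.729621 rad.
Applying the spherical law of cosines for sides, sin φ₂ = sin φ₁ cos δ + cos φ₁ sin δ cos θ = 0.718585, so φ₂ = 45.938°.
For the longitude increment, Δλ = atan2( sin θ sin δ cos φ₁, cos δ − sin φ₁ sin φ₂ ) = atan2(0.201586, 0.367365) = 28.755°.
λ₂ = λ₁ + Δλ = -106.458°.

latitude 45.938°, longitude -106.458°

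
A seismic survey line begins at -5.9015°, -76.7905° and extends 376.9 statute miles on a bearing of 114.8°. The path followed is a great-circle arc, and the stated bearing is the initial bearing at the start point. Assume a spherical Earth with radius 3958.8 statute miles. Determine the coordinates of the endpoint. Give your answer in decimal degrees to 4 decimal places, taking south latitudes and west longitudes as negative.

latitude -8.1645°, longitude -71.7892°

Angular distance δ = d/R = 376.9 / 3958.8 = 0.095206 rad.
Start latitude φ₁ = -0.103001 rad; initial bearing θ = 2.003638 rad.
sin φ₂ = sin φ₁ cos δ + cos φ₁ sin δ cos θ = (-0.102819)(0.995471) + (0.994700)(0.095062)(-0.419452) = -0.142016
φ₂ = asin(-0.142016) = -0.142497 rad = -8.1645°.
Δλ = atan2( sin θ sin δ cos φ₁ , cos δ − sin φ₁ sin φ₂ ) = atan2(0.085838, 0.980870) = 0.087289 rad = 5.0013°.
λ₂ = λ₁ + Δλ = -71.7892°.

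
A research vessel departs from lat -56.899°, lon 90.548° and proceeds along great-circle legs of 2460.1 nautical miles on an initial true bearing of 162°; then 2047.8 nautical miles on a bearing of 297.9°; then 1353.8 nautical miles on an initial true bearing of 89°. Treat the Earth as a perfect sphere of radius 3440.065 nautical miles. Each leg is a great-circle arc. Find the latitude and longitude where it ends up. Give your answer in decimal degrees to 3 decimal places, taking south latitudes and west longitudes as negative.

latitude -43.137°, longitude -167.237°

Apply the spherical direct solution leg by leg, carrying full precision between legs.
Leg 1: from (-56.899°, 90.548°), δ = 2460.1/3440.065 = 0.715132 rad, θ = 162° → φ = -76.667°, λ = -150.935°.
Leg 2: from (-76.667°, -150.935°), δ = 2047.8/3440.065 = 0.595279 rad, θ = 297.9° → φ = -48.173°, λ = 161.068°.
Leg 3: from (-48.173°, 161.068°), δ = 1353.8/3440.065 = 0.393539 rad, θ = 89° → φ = -43.137°, λ = -167.237°.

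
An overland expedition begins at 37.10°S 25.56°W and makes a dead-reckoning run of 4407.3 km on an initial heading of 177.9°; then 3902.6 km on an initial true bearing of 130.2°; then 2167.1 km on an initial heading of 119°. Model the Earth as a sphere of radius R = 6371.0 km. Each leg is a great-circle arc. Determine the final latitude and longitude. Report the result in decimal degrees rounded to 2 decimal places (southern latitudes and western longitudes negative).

latitude -65.17°, longitude 135.67°

Apply the spherical direct solution leg by leg, carrying full precision between legs.
Leg 1: from (-37.10°, -25.56°), δ = 4407.3/6371 = 0.691775 rad, θ = 177.9° → φ = -76.65°, λ = -19.75°.
Leg 2: from (-76.65°, -19.75°), δ = 3902.6/6371 = 0.612557 rad, θ = 130.2° → φ = -61.86°, λ = 91.66°.
Leg 3: from (-61.86°, 91.66°), δ = 2167.1/6371 = 0.340151 rad, θ = 119° → φ = -65.17°, λ = 135.67°.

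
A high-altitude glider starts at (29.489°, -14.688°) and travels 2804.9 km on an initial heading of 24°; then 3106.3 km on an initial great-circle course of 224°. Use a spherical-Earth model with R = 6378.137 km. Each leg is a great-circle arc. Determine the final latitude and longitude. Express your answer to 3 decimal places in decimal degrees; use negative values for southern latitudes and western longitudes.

latitude 28.934°, longitude -20.298°

Apply the spherical direct solution leg by leg, carrying full precision between legs.
Leg 1: from (29.489°, -14.688°), δ = 2804.9/6378.137 = 0.439768 rad, θ = 24° → φ = 51.624°, λ = 1.508°.
Leg 2: from (51.624°, 1.508°), δ = 3106.3/6378.137 = 0.487023 rad, θ = 224° → φ = 28.934°, λ = -20.298°.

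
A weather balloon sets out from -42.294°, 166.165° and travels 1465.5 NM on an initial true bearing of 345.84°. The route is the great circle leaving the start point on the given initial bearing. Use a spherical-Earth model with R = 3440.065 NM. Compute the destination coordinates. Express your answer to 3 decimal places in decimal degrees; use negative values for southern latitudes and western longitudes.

The arc subtends δ = 1465.5/3440.065 = 0.426009 rad at the centre.
Converting: φ₁ = -0.738170 rad, θ = 6.036047 rad.
sin φ₂ = sin φ₁ cos δ + cos φ₁ sin δ cos θ = (-0.672935)(0.910622) + (0.739702)(0.413240)(0.969616) = -0.316403
φ₂ = asin(-0.316403) = -0.321935 rad = -18.446°.
Δλ = atan2( sin θ sin δ cos φ₁ , cos δ − sin φ₁ sin φ₂ ) = atan2(-0.074777, 0.697704) = -0.106769 rad = -6.117°.
λ₂ = λ₁ + Δλ = 160.048°.

latitude -18.446°, longitude 160.048°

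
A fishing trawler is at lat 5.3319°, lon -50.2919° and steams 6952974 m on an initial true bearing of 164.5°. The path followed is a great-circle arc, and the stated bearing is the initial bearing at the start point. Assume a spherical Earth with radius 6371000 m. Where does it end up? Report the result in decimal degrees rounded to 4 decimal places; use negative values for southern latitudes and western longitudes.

Angular distance δ = d/R = 6952974 / 6371000 = 1.091347 rad.
Converting: φ₁ = 0.093059 rad, θ = 2.871067 rad.
Destination latitude: φ₂ = arcsin( sin φ₁ cos δ + cos φ₁ sin δ cos θ ) = arcsin(-0.808416) = -53.9414°.
For the longitude increment, Δλ = atan2( sin θ sin δ cos φ₁, cos δ − sin φ₁ sin φ₂ ) = atan2(0.236081, 0.536412) = 23.7548°.
λ₂ = -50.2919° + 23.7548° = -26.5371°.

latitude -53.9414°, longitude -26.5371°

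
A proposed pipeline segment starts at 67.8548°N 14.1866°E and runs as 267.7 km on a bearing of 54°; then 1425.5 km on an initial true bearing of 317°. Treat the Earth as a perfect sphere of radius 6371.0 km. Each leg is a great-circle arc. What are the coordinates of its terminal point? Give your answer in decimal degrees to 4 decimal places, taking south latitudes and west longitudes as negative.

latitude 75.7176°, longitude -18.1615°

Apply the spherical direct solution leg by leg, carrying full precision between legs.
Leg 1: from (67.8548°, 14.1866°), δ = 267.7/6371 = 0.042019 rad, θ = 54° → φ = 69.1832°, λ = 19.6739°.
Leg 2: from (69.1832°, 19.6739°), δ = 1425.5/6371 = 0.223748 rad, θ = 317° → φ = 75.7176°, λ = -18.1615°.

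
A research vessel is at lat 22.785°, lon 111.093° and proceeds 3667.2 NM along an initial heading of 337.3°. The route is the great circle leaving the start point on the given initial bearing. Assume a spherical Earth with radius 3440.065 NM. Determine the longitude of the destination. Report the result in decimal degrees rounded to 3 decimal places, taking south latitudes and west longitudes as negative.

longitude 42.607°

δ = 3667.2/3440.065 = 1.066026 rad (61.0788°).
Start latitude φ₁ = 0.397673 rad; initial bearing θ = 5.886996 rad.
Applying the spherical law of cosines for sides, sin φ₂ = sin φ₁ cos δ + cos φ₁ sin δ cos θ = 0.931760, so φ₂ = 68.711°.
Δλ = atan2( sin θ sin δ cos φ₁ , cos δ − sin φ₁ sin φ₂ ) = atan2(-0.311419, 0.122759) = -1.195306 rad = -68.486°.
λ₂ = 111.093° + -68.486° = 42.607°.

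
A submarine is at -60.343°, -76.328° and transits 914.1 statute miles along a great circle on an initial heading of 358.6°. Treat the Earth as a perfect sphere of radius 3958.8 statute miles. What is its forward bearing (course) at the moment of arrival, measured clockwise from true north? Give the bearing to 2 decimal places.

δ = 914.1/3958.8 = 0.230903 rad (13.2298°).
With φ₁ = -60.343° = -1.053184 rad and θ = 358.6° = 6.258751 rad:
sin φ₂ = sin φ₁ cos δ + cos φ₁ sin δ cos θ = (-0.869003)(0.973460) + (0.494807)(0.228857)(0.999701) = -0.732734
φ₂ = asin(-0.732734) = -0.822330 rad = -47.116°.
Δλ = atan2( sin θ sin δ cos φ₁ , cos δ − sin φ₁ sin φ₂ ) = atan2(-0.002767, 0.336712) = -0.008217 rad = -0.471°.
λ₂ = -76.328° + -0.471° = -76.799°.
The forward bearing on arrival equals the back-azimuth from the destination plus 180°.
Back-azimuth from P₂ (-47.12°, -76.80°) to P₁ (-60.34°, -76.33°), with Δλ' = λ₁ − λ₂ = 0.47°: atan2( sin Δλ' cos φ₁ , cos φ₂ sin φ₁ − sin φ₂ cos φ₁ cos Δλ' ) = 178.98°.
Final bearing = (178.98° + 180°) mod 360° = 358.98°.

final bearing 358.98°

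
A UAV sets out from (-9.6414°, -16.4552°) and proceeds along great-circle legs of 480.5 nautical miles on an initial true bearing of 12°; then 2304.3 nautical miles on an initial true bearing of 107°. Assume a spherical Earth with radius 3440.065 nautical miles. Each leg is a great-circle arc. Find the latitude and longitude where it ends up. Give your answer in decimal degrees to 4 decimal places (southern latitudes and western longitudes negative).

Apply the spherical direct solution leg by leg, carrying full precision between legs.
Leg 1: from (-9.6414°, -16.4552°), δ = 480.5/3440.065 = 0.139678 rad, θ = 12° → φ = -1.8104°, λ = -14.7956°.
Leg 2: from (-1.8104°, -14.7956°), δ = 2304.3/3440.065 = 0.669842 rad, θ = 107° → φ = -11.8996°, λ = 22.5609°.

latitude -11.8996°, longitude 22.5609°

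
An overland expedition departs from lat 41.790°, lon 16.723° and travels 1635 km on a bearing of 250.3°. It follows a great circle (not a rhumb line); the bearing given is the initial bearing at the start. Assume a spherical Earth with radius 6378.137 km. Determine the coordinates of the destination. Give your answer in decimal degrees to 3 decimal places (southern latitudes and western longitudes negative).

Angular distance δ = d/R = 1635 / 6378.137 = 0.256344 rad.
With φ₁ = 41.790° = 0.729373 rad and θ = 250.3° = 4.368559 rad:
sin φ₂ = sin φ₁ cos δ + cos φ₁ sin δ cos θ = (0.666402)(0.967323) + (0.745592)(0.253546)(-0.337095) = 0.580901
φ₂ = asin(0.580901) = 0.619836 rad = 35.514°.
Then Δλ = atan2(-0.177978, 0.580209) = -0.297635 rad, from sin θ sin δ cos φ₁ over cos δ − sin φ₁ sin φ₂.
λ₂ = λ₁ + Δλ = -0.330°.

latitude 35.514°, longitude -0.330°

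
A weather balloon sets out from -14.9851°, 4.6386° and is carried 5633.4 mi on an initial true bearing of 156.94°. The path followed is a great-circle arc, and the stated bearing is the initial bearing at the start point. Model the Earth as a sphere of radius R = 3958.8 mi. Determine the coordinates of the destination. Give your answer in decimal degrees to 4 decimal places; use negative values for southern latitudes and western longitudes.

latitude -66.5189°, longitude 108.1465°

Central angle δ = d/R = 1.423007 rad.
Converting: φ₁ = -0.261539 rad, θ = 2.739120 rad.
Destination latitude: φ₂ = arcsin( sin φ₁ cos δ + cos φ₁ sin δ cos θ ) = arcsin(-0.917191) = -66.5189°.
For the longitude increment, Δλ = atan2( sin θ sin δ cos φ₁, cos δ − sin φ₁ sin φ₂ ) = atan2(0.374250, -0.089904) = 103.5079°.
Hence λ₂ = 4.6386° + 103.5079° = 108.1465°.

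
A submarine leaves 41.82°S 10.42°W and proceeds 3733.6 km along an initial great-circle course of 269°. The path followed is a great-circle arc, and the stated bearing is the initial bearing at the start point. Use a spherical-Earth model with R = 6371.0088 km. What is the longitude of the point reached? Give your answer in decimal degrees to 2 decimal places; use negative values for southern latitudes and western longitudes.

Central angle δ = d/R = 0.586030 rad.
Converting: φ₁ = -0.729897 rad, θ = 4.694936 rad.
Destination latitude: φ₂ = arcsin( sin φ₁ cos δ + cos φ₁ sin δ cos θ ) = arcsin(-0.562727) = -34.24°.
Then Δλ = atan2(-0.412100, 0.457921) = -0.732780 rad, from sin θ sin δ cos φ₁ over cos δ − sin φ₁ sin φ₂.
Hence λ₂ = -10.42° + -41.99° = -52.41°.

longitude -52.41°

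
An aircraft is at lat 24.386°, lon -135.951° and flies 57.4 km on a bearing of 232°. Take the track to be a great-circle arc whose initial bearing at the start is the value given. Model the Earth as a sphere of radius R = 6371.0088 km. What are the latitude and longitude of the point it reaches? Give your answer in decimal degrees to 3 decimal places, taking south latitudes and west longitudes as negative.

δ = 57.4/6371.0088 = 0.009010 rad (0.5162°).
Start latitude φ₁ = 0.425616 rad; initial bearing θ = 4.049164 rad.
Applying the spherical law of cosines for sides, sin φ₂ = sin φ₁ cos δ + cos φ₁ sin δ cos θ = 0.407813, so φ₂ = 24.068°.
Δλ = atan2( sin θ sin δ cos φ₁ , cos δ − sin φ₁ sin φ₂ ) = atan2(-0.006466, 0.831581) = -0.007776 rad = -0.446°.
λ₂ = λ₁ + Δλ = -136.397°.

latitude 24.068°, longitude -136.397°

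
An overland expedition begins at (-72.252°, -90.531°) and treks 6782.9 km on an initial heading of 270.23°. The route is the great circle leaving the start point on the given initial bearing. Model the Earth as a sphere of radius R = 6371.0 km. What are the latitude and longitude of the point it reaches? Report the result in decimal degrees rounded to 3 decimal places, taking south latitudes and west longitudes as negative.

The arc subtends δ = 6782.9/6371 = 1.064652 rad at the centre.
With φ₁ = -72.252° = -1.261035 rad and θ = 270.23° = 4.716403 rad:
Applying the spherical law of cosines for sides, sin φ₂ = sin φ₁ cos δ + cos φ₁ sin δ cos θ = -0.460664, so φ₂ = -27.430°.
Δλ = atan2( sin θ sin δ cos φ₁ , cos δ − sin φ₁ sin φ₂ ) = atan2(-0.266609, 0.046069) = -1.399691 rad = -80.196°.
Hence λ₂ = -90.531° + -80.196° = -170.727°.

latitude -27.430°, longitude -170.727°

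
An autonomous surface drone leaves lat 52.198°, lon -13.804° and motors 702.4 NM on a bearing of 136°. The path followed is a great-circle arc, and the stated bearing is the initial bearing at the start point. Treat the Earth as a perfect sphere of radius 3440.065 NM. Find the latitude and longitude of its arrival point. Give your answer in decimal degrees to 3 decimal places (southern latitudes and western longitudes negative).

latitude 43.182°, longitude -2.666°

The arc subtends δ = 702.4/3440.065 = 0.204182 rad at the centre.
Converting: φ₁ = 0.911027 rad, θ = 2.373648 rad.
Destination latitude: φ₂ = arcsin( sin φ₁ cos δ + cos φ₁ sin δ cos θ ) = arcsin(0.684319) = 43.182°.
Then Δλ = atan2(0.086334, 0.438524) = 0.194388 rad, from sin θ sin δ cos φ₁ over cos δ − sin φ₁ sin φ₂.
Hence λ₂ = -13.804° + 11.138° = -2.666°.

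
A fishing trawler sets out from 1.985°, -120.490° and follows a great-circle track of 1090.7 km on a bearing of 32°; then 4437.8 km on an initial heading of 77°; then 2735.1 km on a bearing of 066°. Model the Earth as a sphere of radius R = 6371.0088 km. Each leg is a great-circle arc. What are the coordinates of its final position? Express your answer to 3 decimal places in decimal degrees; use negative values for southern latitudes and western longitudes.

Apply the spherical direct solution leg by leg, carrying full precision between legs.
Leg 1: from (1.985°, -120.490°), δ = 1090.7/6371.0088 = 0.171197 rad, θ = 32° → φ = 10.284°, λ = -115.226°.
Leg 2: from (10.284°, -115.226°), δ = 4437.8/6371.0088 = 0.696562 rad, θ = 77° → φ = 16.197°, λ = -74.610°.
Leg 3: from (16.197°, -74.610°), δ = 2735.1/6371.0088 = 0.429304 rad, θ = 66° → φ = 24.595°, λ = -49.889°.

latitude 24.595°, longitude -49.889°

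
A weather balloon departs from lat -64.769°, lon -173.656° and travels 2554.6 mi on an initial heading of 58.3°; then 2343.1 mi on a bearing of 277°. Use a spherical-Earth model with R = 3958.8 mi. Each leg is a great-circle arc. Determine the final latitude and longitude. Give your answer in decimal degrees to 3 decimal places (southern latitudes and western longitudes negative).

latitude -25.656°, longitude -172.315°

Apply the spherical direct solution leg by leg, carrying full precision between legs.
Leg 1: from (-64.769°, -173.656°), δ = 2554.6/3958.8 = 0.645297 rad, θ = 58.3° → φ = -36.014°, λ = -134.412°.
Leg 2: from (-36.014°, -134.412°), δ = 2343.1/3958.8 = 0.591871 rad, θ = 277° → φ = -25.656°, λ = -172.315°.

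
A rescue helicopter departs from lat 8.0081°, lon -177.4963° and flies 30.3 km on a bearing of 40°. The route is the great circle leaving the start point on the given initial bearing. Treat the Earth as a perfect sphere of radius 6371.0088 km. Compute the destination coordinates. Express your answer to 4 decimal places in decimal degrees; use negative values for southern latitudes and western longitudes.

The arc subtends δ = 30.3/6371.0088 = 0.004756 rad at the centre.
Converting: φ₁ = 0.139768 rad, θ = 0.698132 rad.
Destination latitude: φ₂ = arcsin( sin φ₁ cos δ + cos φ₁ sin δ cos θ ) = arcsin(0.142919) = 8.2168°.
For the longitude increment, Δλ = atan2( sin θ sin δ cos φ₁, cos δ − sin φ₁ sin φ₂ ) = atan2(0.003027, 0.980078) = 0.1770°.
λ₂ = λ₁ + Δλ = -177.3193°.

latitude 8.2168°, longitude -177.3193°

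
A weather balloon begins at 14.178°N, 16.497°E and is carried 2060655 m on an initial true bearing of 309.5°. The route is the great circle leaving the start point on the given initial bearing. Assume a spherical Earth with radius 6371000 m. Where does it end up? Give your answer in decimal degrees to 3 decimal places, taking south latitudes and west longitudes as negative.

δ = 2060655/6371000 = 0.323443 rad (18.5319°).
Start latitude φ₁ = 0.247453 rad; initial bearing θ = 5.401794 rad.
sin φ₂ = sin φ₁ cos δ + cos φ₁ sin δ cos θ = (0.244935)(0.948147) + (0.969539)(0.317833)(0.636078) = 0.428243
φ₂ = asin(0.428243) = 0.442547 rad = 25.356°.
Δλ = atan2( sin θ sin δ cos φ₁ , cos δ − sin φ₁ sin φ₂ ) = atan2(-0.237777, 0.843255) = -0.274840 rad = -15.747°.
λ₂ = λ₁ + Δλ = 0.750°.

latitude 25.356°, longitude 0.750°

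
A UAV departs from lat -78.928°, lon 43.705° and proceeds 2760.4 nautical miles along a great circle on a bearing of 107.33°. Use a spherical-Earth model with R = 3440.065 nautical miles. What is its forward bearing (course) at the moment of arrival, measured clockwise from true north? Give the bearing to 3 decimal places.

final bearing 15.392°

Angular distance δ = d/R = 2760.4 / 3440.065 = 0.802427 rad.
Converting: φ₁ = -1.377553 rad, θ = 1.873262 rad.
sin φ₂ = sin φ₁ cos δ + cos φ₁ sin δ cos θ = (-0.981387)(0.694964) + (0.192042)(0.719045)(-0.297875) = -0.723161
φ₂ = asin(-0.723161) = -0.808368 rad = -46.316°.
For the longitude increment, Δλ = atan2( sin θ sin δ cos φ₁, cos δ − sin φ₁ sin φ₂ ) = atan2(0.131819, -0.014737) = 96.379°.
λ₂ = λ₁ + Δλ = 140.084°.
The forward bearing on arrival equals the back-azimuth from the destination plus 180°.
Back-azimuth from P₂ (-46.316°, 140.084°) to P₁ (-78.928°, 43.705°), with Δλ' = λ₁ − λ₂ = -96.379°: atan2( sin Δλ' cos φ₁ , cos φ₂ sin φ₁ − sin φ₂ cos φ₁ cos Δλ' ) = 195.392°.
Final bearing = (195.392° + 180°) mod 360° = 15.392°.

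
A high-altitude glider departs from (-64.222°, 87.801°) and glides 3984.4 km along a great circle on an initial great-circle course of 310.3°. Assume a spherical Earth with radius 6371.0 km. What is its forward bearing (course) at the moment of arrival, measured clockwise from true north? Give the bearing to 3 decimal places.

δ = 3984.4/6371 = 0.625396 rad (35.8326°).
Converting: φ₁ = -1.120885 rad, θ = 5.415757 rad.
Destination latitude: φ₂ = arcsin( sin φ₁ cos δ + cos φ₁ sin δ cos θ ) = arcsin(-0.565386) = -34.429°.
Then Δλ = atan2(-0.194168, 0.301609) = -0.571985 rad, from sin θ sin δ cos φ₁ over cos δ − sin φ₁ sin φ₂.
Hence λ₂ = 87.801° + -32.772° = 55.029°.
The forward bearing on arrival equals the back-azimuth from the destination plus 180°.
Back-azimuth from P₂ (-34.429°, 55.029°) to P₁ (-64.222°, 87.801°), with Δλ' = λ₁ − λ₂ = 32.772°: atan2( sin Δλ' cos φ₁ , cos φ₂ sin φ₁ − sin φ₂ cos φ₁ cos Δλ' ) = 156.290°.
Final bearing = (156.290° + 180°) mod 360° = 336.290°.

final bearing 336.290°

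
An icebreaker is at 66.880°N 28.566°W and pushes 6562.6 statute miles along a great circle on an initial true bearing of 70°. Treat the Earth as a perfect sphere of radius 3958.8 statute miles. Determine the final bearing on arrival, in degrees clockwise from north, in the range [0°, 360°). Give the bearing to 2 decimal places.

final bearing 158.31°

Central angle δ = d/R = 1.657725 rad.
Converting: φ₁ = 1.167276 rad, θ = 1.221730 rad.
Applying the spherical law of cosines for sides, sin φ₂ = sin φ₁ cos δ + cos φ₁ sin δ cos θ = 0.053944, so φ₂ = 3.092°.
Δλ = atan2( sin θ sin δ cos φ₁ , cos δ − sin φ₁ sin φ₂ ) = atan2(0.367585, -0.136430) = 1.926190 rad = 110.363°.
λ₂ = -28.566° + 110.363° = 81.797°.
The forward bearing on arrival equals the back-azimuth from the destination plus 180°.
Back-azimuth from P₂ (3.09°, 81.80°) to P₁ (66.88°, -28.57°), with Δλ' = λ₁ − λ₂ = -110.36°: atan2( sin Δλ' cos φ₁ , cos φ₂ sin φ₁ − sin φ₂ cos φ₁ cos Δλ' ) = 338.31°.
Final bearing = (338.31° + 180°) mod 360° = 158.31°.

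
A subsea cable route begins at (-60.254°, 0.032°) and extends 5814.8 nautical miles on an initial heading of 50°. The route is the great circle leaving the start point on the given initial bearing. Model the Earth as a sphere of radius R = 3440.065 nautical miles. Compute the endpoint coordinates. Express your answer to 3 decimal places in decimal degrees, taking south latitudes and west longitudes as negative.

Central angle δ = d/R = 1.690317 rad.
With φ₁ = -60.254° = -1.051631 rad and θ = 50° = 0.872665 rad:
Destination latitude: φ₂ = arcsin( sin φ₁ cos δ + cos φ₁ sin δ cos θ ) = arcsin(0.420173) = 24.845°.
Then Δλ = atan2(0.377366, 0.245572) = 0.993893 rad, from sin θ sin δ cos φ₁ over cos δ − sin φ₁ sin φ₂.
λ₂ = 0.032° + 56.946° = 56.978°.

latitude 24.845°, longitude 56.978°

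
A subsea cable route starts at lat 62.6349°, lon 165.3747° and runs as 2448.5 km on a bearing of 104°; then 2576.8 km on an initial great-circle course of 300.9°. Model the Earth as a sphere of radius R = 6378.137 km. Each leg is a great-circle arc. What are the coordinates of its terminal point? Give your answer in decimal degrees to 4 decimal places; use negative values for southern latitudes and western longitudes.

latitude 57.6441°, longitude 161.9539°

Apply the spherical direct solution leg by leg, carrying full precision between legs.
Leg 1: from (62.6349°, 165.3747°), δ = 2448.5/6378.137 = 0.383890 rad, θ = 104° → φ = 51.4263°, λ = -158.9757°.
Leg 2: from (51.4263°, -158.9757°), δ = 2576.8/6378.137 = 0.404005 rad, θ = 300.9° → φ = 57.6441°, λ = 161.9539°.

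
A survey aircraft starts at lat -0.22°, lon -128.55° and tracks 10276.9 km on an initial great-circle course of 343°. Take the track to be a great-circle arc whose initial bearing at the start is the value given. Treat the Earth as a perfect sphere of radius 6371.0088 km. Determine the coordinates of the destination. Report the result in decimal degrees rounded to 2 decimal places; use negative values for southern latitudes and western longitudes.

latitude 72.86°, longitude 133.92°

Angular distance δ = d/R = 10276.9 / 6371.0088 = 1.613073 rad.
Converting: φ₁ = -0.003840 rad, θ = 5.986479 rad.
sin φ₂ = sin φ₁ cos δ + cos φ₁ sin δ cos θ = (-0.003840)(-0.042264) + (0.999993)(0.999106)(0.956305) = 0.955606
φ₂ = asin(0.955606) = 1.271708 rad = 72.86°.
Then Δλ = atan2(-0.292108, -0.038594) = -1.702159 rad, from sin θ sin δ cos φ₁ over cos δ − sin φ₁ sin φ₂.
λ₂ = -128.55° + -97.53° = -226.08°, normalized to (−180°, 180°] → 133.92°.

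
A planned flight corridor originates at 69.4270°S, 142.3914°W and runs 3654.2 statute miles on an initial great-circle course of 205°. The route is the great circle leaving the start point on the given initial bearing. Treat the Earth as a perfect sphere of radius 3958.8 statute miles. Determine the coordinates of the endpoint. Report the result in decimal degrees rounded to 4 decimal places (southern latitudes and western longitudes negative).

δ = 3654.2/3958.8 = 0.923057 rad (52.8873°).
Start latitude φ₁ = -1.211730 rad; initial bearing θ = 3.577925 rad.
sin φ₂ = sin φ₁ cos δ + cos φ₁ sin δ cos θ = (-0.936225)(0.603385) + (0.351401)(0.797450)(-0.906308) = -0.818874
φ₂ = asin(-0.818874) = -0.959446 rad = -54.9722°.
For the longitude increment, Δλ = atan2( sin θ sin δ cos φ₁, cos δ − sin φ₁ sin φ₂ ) = atan2(-0.118428, -0.163265) = -144.0440°.
λ₂ = -142.3914° + -144.0440° = -286.4354°, normalized to (−180°, 180°] → 73.5646°.

latitude -54.9722°, longitude 73.5646°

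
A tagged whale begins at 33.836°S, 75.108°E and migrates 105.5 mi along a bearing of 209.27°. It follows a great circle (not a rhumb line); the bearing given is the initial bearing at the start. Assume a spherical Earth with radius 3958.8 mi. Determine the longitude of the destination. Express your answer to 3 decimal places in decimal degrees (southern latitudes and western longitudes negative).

longitude 74.195°

Central angle δ = d/R = 0.026649 rad.
With φ₁ = -33.836° = -0.590550 rad and θ = 209.27° = 3.652451 rad:
sin φ₂ = sin φ₁ cos δ + cos φ₁ sin δ cos θ = (-0.556818)(0.999645) + (0.830635)(0.026646)(-0.872325) = -0.575927
φ₂ = asin(-0.575927) = -0.613738 rad = -35.165°.
Δλ = atan2( sin θ sin δ cos φ₁ , cos δ − sin φ₁ sin φ₂ ) = atan2(-0.010822, 0.678958) = -0.015937 rad = -0.913°.
λ₂ = 75.108° + -0.913° = 74.195°.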